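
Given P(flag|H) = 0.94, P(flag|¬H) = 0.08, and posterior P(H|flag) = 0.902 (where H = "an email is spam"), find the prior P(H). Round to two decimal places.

Bayes' rule in odds form gives O(H|E) = O(H)·[P(E|H)/P(E|¬H)], hence O(H) = O(H|E)/LR.
Posterior odds = 0.902/(1−0.902) = 9.2041. LR = 0.94/0.08 = 11.7500.
Prior odds = 9.2041/11.7500 = 0.7833, so P(H) = 0.7833/(1+0.7833) ≈ 0.44.

P(H) = 0.44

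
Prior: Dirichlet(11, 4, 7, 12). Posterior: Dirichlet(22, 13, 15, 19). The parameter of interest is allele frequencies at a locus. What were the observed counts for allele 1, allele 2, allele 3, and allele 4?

counts (11, 9, 8, 7)

For a Dirichlet(α) prior with multinomial counts c, the posterior is Dirichlet(α + c) componentwise.
Counts are posterior − prior componentwise: 22−11=11, 13−4=9, 15−7=8, 19−12=7.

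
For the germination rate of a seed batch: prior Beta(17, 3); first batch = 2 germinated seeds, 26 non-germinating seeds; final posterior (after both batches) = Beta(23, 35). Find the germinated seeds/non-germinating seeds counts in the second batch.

4 germinated seeds and 6 non-germinating seeds

Sequential conjugate updates are equivalent to a single update on the pooled data, so total successes = posterior α − prior α and total failures = posterior β − prior β.
Total across both batches: 23−17=6 germinated seeds, 35−3=32 non-germinating seeds.
Subtract the first batch: 6−2=4 germinated seeds and 32−26=6 non-germinating seeds.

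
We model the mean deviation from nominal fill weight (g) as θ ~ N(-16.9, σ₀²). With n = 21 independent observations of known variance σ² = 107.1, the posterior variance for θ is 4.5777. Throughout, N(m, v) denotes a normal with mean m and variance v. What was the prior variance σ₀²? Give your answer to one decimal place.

Posterior precision equals prior precision plus data precision: 1/σ_n² = 1/σ₀² + n/σ².
So 1/σ₀² = 1/4.5777 − 21/107.1 = 0.218450 − 0.196078 = 0.022372.
Hence σ₀² = 1/0.022372 ≈ 44.7.

σ₀² = 44.7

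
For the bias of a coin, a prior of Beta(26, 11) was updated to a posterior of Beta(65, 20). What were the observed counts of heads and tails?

39 heads and 9 tails

Under Beta–binomial conjugacy the posterior parameters are (a+s, b+f).
Match parameters: s=65−26=39, f=20−11=9.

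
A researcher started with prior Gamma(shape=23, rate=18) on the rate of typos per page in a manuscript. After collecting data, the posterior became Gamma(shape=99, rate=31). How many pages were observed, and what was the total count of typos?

n = 13 pages with total 76 typos

A Gamma(α, β) prior (rate parametrization) on a Poisson rate with n observations summing to S gives posterior Gamma(α+S, β+n).
Matching: Σxᵢ = 99 − 23 = 76 and n = 31 − 18 = 13.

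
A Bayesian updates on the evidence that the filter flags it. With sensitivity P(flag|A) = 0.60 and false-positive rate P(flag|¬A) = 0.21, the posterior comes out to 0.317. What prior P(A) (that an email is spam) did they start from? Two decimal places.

P(A) = 0.14

In odds form, posterior odds = prior odds × likelihood ratio, so prior odds = posterior odds ÷ LR.
Posterior odds = 0.317/(1−0.317) = 0.4641. LR = 0.60/0.21 = 2.8571.
Prior odds = 0.4641/2.8571 = 0.1624, so P(A) = 0.1624/(1+0.1624) ≈ 0.14.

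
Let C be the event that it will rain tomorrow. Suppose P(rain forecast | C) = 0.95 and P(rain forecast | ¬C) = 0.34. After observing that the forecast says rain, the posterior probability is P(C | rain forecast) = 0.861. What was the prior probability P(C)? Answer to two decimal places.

Bayes' rule in odds form gives O(C|E) = O(C)·[P(E|C)/P(E|¬C)], hence O(C) = O(C|E)/LR.
Posterior odds = 0.861/(1−0.861) = 6.1942. LR = 0.95/0.34 = 2.7941.
Prior odds = 6.1942/2.7941 = 2.2169, so P(C) = 2.2169/(1+2.2169) ≈ 0.69.

P(C) = 0.69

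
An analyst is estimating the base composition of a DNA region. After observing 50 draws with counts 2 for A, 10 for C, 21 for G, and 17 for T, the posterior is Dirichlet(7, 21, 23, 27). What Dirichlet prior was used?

For a Dirichlet(α) prior with multinomial counts c, the posterior is Dirichlet(α + c) componentwise.
Subtract each count from the matching posterior parameter: 7−2=5, 21−10=11, 23−21=2, 27−17=10.

Dirichlet(5, 11, 2, 10)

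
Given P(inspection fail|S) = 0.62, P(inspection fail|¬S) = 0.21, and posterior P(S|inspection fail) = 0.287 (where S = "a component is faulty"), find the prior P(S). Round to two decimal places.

Bayes' rule in odds form gives O(S|E) = O(S)·[P(E|S)/P(E|¬S)], hence O(S) = O(S|E)/LR.
Posterior odds = 0.287/(1−0.287) = 0.4025. LR = 0.62/0.21 = 2.9524.
Prior odds = 0.4025/2.9524 = 0.1363, so P(S) = 0.1363/(1+0.1363) ≈ 0.12.

P(S) = 0.12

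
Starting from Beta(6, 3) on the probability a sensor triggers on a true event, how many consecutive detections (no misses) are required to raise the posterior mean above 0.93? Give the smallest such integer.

k = 34

After k detections and 0 misses the posterior is Beta(6+k, 3), with mean (6+k)/(6+3+k).
Set (6+k)/(9+k) > 0.93 and solve: k > (0.93·9 − 6)/(1 − 0.93) = 33.857.
The smallest integer exceeding 33.857 is 34.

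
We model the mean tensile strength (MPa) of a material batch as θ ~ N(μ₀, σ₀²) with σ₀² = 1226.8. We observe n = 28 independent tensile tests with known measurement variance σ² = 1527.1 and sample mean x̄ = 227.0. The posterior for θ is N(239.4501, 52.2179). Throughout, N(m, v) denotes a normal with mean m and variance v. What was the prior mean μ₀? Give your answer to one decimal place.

μ₀ = 519.5

With known observation variance, the Normal–Normal posterior has precision τ_n = τ₀ + n/σ² and mean μ_n = (τ₀μ₀ + (n/σ²)x̄)/τ_n.
Here τ₀ = 1/1226.8 = 0.000815 and τ_data = 28/1527.1 = 0.018335, so τ_n = 0.019150.
Rearranging for μ₀: μ₀ = (μ_n·τ_n − τ_data·x̄)/τ₀ = (239.4501·0.019150 − 0.018335·227.0) / 0.000815 = 0.423424/0.000815 ≈ 519.5.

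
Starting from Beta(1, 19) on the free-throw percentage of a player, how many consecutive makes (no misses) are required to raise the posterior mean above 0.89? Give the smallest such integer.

After k makes and 0 misses the posterior is Beta(1+k, 19), with mean (1+k)/(1+19+k).
Set (1+k)/(20+k) > 0.89 and solve: k > (0.89·20 − 1)/(1 − 0.89) = 152.727.
The smallest integer exceeding 152.727 is 153.

k = 153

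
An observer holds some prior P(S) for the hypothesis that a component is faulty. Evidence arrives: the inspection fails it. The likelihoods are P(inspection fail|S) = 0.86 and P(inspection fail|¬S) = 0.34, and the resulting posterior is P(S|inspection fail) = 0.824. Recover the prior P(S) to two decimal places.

Bayes' rule in odds form gives O(S|E) = O(S)·[P(E|S)/P(E|¬S)], hence O(S) = O(S|E)/LR.
Posterior odds = 0.824/(1−0.824) = 4.6818. LR = 0.86/0.34 = 2.5294.
Prior odds = 4.6818/2.5294 = 1.8510, so P(S) = 1.8510/(1+1.8510) ≈ 0.65.

P(S) = 0.65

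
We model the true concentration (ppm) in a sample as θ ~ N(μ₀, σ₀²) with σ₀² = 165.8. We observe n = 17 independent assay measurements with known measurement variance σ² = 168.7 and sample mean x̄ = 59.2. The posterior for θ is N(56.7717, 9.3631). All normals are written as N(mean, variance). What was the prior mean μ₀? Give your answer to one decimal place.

With known observation variance, the Normal–Normal posterior has precision τ_n = τ₀ + n/σ² and mean μ_n = (τ₀μ₀ + (n/σ²)x̄)/τ_n.
Here τ₀ = 1/165.8 = 0.006031 and τ_data = 17/168.7 = 0.100771, so τ_n = 0.106802.
Rearranging for μ₀: μ₀ = (μ_n·τ_n − τ_data·x̄)/τ₀ = (56.7717·0.106802 − 0.100771·59.2) / 0.006031 = 0.097688/0.006031 ≈ 16.2.

μ₀ = 16.2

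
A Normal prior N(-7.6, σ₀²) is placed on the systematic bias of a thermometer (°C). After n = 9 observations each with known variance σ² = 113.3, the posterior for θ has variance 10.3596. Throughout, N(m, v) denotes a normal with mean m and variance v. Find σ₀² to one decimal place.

For the Normal–Normal model with known σ², precisions add: τ_n = τ₀ + n/σ².
So 1/σ₀² = 1/10.3596 − 9/113.3 = 0.096529 − 0.079435 = 0.017094.
Hence σ₀² = 1/0.017094 ≈ 58.5.

σ₀² = 58.5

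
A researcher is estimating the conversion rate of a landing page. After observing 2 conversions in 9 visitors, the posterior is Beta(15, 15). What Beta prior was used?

Beta(13, 8)

A Beta(a, b) prior with s successes and f failures in binomial data gives a Beta(a+s, b+f) posterior.
So a = 15 − 2 = 13 and b = 15 − 7 = 8.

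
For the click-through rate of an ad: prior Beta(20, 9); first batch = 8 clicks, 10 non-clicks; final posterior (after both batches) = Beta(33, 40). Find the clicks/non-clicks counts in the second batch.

5 clicks and 21 non-clicks

Because Beta–binomial updating is additive in the counts, the combined data contributed (α_post−α_prior, β_post−β_prior) successes and failures.
Total across both batches: 33−20=13 clicks, 40−9=31 non-clicks.
Subtract the first batch: 13−8=5 clicks and 31−10=21 non-clicks.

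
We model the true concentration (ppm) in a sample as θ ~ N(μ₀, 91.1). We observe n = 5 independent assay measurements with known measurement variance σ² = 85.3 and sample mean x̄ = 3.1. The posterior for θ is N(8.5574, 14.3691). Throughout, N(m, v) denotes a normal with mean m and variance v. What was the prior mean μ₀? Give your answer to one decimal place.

With known observation variance, the Normal–Normal posterior has precision τ_n = τ₀ + n/σ² and mean μ_n = (τ₀μ₀ + (n/σ²)x̄)/τ_n.
Here τ₀ = 1/91.1 = 0.010977 and τ_data = 5/85.3 = 0.058617, so τ_n = 0.069594.
Rearranging for μ₀: μ₀ = (μ_n·τ_n − τ_data·x̄)/τ₀ = (8.5574·0.069594 − 0.058617·3.1) / 0.010977 = 0.413831/0.010977 ≈ 37.7.

μ₀ = 37.7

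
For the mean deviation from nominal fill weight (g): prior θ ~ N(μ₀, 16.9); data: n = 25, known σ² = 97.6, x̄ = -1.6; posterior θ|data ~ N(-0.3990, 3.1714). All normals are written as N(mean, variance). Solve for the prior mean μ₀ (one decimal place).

The posterior mean is a precision-weighted average: μ_n = (τ₀μ₀ + τ_data·x̄)/(τ₀+τ_data), with τ₀=1/σ₀² and τ_data=n/σ².
Here τ₀ = 1/16.9 = 0.059172 and τ_data = 25/97.6 = 0.256148, so τ_n = 0.315320.
Rearranging for μ₀: μ₀ = (μ_n·τ_n − τ_data·x̄)/τ₀ = (-0.3990·0.315320 − 0.256148·-1.6) / 0.059172 = 0.284024/0.059172 ≈ 4.8.

μ₀ = 4.8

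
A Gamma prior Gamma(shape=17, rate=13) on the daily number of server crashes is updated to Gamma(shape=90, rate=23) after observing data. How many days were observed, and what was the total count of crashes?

n = 10 days with total 73 crashes

A Gamma(α, β) prior (rate parametrization) on a Poisson rate with n observations summing to S gives posterior Gamma(α+S, β+n).
Matching: Σxᵢ = 90 − 17 = 73 and n = 23 − 13 = 10.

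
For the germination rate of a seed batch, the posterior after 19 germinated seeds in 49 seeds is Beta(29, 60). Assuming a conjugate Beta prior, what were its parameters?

A Beta(α, β) prior with s successes and f failures in binomial data gives a Beta(α+s, β+f) posterior.
So α = 29 − 19 = 10 and β = 60 − 30 = 30.

Beta(10, 30)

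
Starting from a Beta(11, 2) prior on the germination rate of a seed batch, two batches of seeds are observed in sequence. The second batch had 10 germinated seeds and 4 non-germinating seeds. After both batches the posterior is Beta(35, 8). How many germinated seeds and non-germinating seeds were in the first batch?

14 germinated seeds and 2 non-germinating seeds

Sequential conjugate updates are equivalent to a single update on the pooled data, so total successes = posterior α − prior α and total failures = posterior β − prior β.
Total across both batches: 35−11=24 germinated seeds, 8−2=6 non-germinating seeds.
Subtract the second batch: 24−10=14 germinated seeds and 6−4=2 non-germinating seeds.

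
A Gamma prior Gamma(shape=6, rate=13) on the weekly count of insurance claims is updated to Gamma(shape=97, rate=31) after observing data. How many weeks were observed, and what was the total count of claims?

n = 18 weeks with total 91 claims

A Gamma(α, β) prior (rate parametrization) on a Poisson rate with n observations summing to S gives posterior Gamma(α+S, β+n).
Matching: Σxᵢ = 97 − 6 = 91 and n = 31 − 13 = 18.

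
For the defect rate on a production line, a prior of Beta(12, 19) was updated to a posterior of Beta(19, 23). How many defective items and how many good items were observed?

7 defective items and 4 good items

A Beta(a, b) prior with s successes and f failures in binomial data gives a Beta(a+s, b+f) posterior.
Match parameters: s=19−12=7, f=23−19=4.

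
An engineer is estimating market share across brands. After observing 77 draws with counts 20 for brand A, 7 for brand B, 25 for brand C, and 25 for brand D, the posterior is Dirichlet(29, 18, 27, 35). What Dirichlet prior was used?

For a Dirichlet(α) prior with multinomial counts c, the posterior is Dirichlet(α + c) componentwise.
Subtract each count from the matching posterior parameter: 29−20=9, 18−7=11, 27−25=2, 35−25=10.

Dirichlet(9, 11, 2, 10)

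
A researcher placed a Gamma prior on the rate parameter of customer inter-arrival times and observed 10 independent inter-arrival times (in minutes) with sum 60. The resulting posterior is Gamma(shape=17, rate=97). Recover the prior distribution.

Gamma–exponential conjugacy: posterior shape = α + n, posterior rate = β + Σtᵢ.
So α = 17 − 10 = 7 and β = 97 − 60 = 37.

Gamma(shape=7, rate=37)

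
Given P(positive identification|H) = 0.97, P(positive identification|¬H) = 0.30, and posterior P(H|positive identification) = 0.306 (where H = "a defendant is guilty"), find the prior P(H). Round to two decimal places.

P(H) = 0.12

Bayes' rule in odds form gives O(H|E) = O(H)·[P(E|H)/P(E|¬H)], hence O(H) = O(H|E)/LR.
Posterior odds = 0.306/(1−0.306) = 0.4409. LR = 0.97/0.30 = 3.2333.
Prior odds = 0.4409/3.2333 = 0.1364, so P(H) = 0.1364/(1+0.1364) ≈ 0.12.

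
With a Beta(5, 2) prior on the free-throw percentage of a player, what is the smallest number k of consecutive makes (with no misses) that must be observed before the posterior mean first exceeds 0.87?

After k makes and 0 misses the posterior is Beta(5+k, 2), with mean (5+k)/(5+2+k).
Set (5+k)/(7+k) > 0.87 and solve: k > (0.87·7 − 5)/(1 − 0.87) = 8.385.
The smallest integer exceeding 8.385 is 9, and checking k=9: (14)/(16) = 0.8750 > 0.87.

k = 9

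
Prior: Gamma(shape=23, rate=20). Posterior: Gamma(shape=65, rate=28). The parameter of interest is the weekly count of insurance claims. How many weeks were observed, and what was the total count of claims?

n = 8 weeks with total 42 claims

A Gamma(α, β) prior (rate parametrization) on a Poisson rate with n observations summing to S gives posterior Gamma(α+S, β+n).
Matching: Σxᵢ = 65 − 23 = 42 and n = 28 − 20 = 8.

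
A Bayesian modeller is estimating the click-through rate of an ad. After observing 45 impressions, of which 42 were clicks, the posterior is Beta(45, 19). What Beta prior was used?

Beta is conjugate to the binomial likelihood: posterior = Beta(a+s, b+f).
Subtract the data counts: 45−42=3, 19−3=16.

Beta(3, 16)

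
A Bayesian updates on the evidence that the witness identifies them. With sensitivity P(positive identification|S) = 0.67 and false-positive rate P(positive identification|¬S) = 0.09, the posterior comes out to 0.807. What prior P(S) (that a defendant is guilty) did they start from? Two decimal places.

Bayes' rule in odds form gives O(S|E) = O(S)·[P(E|S)/P(E|¬S)], hence O(S) = O(S|E)/LR.
Posterior odds = 0.807/(1−0.807) = 4.1813. LR = 0.67/0.09 = 7.4444.
Prior odds = 4.1813/7.4444 = 0.5617, so P(S) = 0.5617/(1+0.5617) ≈ 0.36.

P(S) = 0.36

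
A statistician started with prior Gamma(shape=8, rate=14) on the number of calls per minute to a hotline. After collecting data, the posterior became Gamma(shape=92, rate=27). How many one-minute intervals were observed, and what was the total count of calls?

A Gamma(α, β) prior (rate parametrization) on a Poisson rate with n observations summing to S gives posterior Gamma(α+S, β+n).
Matching: Σxᵢ = 92 − 8 = 84 and n = 27 − 14 = 13.

n = 13 one-minute intervals with total 84 calls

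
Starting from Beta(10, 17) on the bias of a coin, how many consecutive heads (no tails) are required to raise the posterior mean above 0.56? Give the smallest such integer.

k = 12

After k heads and 0 tails the posterior is Beta(10+k, 17), with mean (10+k)/(10+17+k).
Set (10+k)/(27+k) > 0.56 and solve: k > (0.56·27 − 10)/(1 − 0.56) = 11.636.
The smallest integer exceeding 11.636 is 12, and checking k=12: (22)/(39) = 0.5641 > 0.56.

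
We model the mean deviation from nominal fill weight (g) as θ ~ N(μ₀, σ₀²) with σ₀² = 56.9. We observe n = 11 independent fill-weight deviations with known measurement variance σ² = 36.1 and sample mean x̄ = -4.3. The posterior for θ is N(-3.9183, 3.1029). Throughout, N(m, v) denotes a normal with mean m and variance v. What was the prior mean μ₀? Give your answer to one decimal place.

μ₀ = 2.7

The posterior mean is a precision-weighted average: μ_n = (τ₀μ₀ + τ_data·x̄)/(τ₀+τ_data), with τ₀=1/σ₀² and τ_data=n/σ².
Here τ₀ = 1/56.9 = 0.017575 and τ_data = 11/36.1 = 0.304709, so τ_n = 0.322284.
Rearranging for μ₀: μ₀ = (μ_n·τ_n − τ_data·x̄)/τ₀ = (-3.9183·0.322284 − 0.304709·-4.3) / 0.017575 = 0.047443/0.017575 ≈ 2.7.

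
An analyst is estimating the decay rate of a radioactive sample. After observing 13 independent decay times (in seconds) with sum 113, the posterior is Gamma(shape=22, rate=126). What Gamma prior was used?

Gamma(shape=9, rate=13)

For an exponential likelihood with a Gamma(α, β) prior on the rate, n observations with total T give posterior Gamma(α+n, β+T).
So α = 22 − 13 = 9 and β = 126 − 113 = 13.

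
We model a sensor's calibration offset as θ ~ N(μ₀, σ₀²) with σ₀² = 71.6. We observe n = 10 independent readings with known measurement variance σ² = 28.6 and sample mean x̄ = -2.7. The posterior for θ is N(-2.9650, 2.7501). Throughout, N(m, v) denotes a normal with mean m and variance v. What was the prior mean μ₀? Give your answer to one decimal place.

With known observation variance, the Normal–Normal posterior has precision τ_n = τ₀ + n/σ² and mean μ_n = (τ₀μ₀ + (n/σ²)x̄)/τ_n.
Here τ₀ = 1/71.6 = 0.013966 and τ_data = 10/28.6 = 0.349650, so τ_n = 0.363616.
Rearranging for μ₀: μ₀ = (μ_n·τ_n − τ_data·x̄)/τ₀ = (-2.9650·0.363616 − 0.349650·-2.7) / 0.013966 = -0.134066/0.013966 ≈ -9.6.

μ₀ = -9.6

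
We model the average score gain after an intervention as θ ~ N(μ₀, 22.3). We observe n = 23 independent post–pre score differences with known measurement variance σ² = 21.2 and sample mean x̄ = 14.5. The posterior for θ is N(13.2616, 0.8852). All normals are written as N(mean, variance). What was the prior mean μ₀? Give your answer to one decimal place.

The posterior mean is a precision-weighted average: μ_n = (τ₀μ₀ + τ_data·x̄)/(τ₀+τ_data), with τ₀=1/σ₀² and τ_data=n/σ².
Here τ₀ = 1/22.3 = 0.044843 and τ_data = 23/21.2 = 1.084906, so τ_n = 1.129749.
Rearranging for μ₀: μ₀ = (μ_n·τ_n − τ_data·x̄)/τ₀ = (13.2616·1.129749 − 1.084906·14.5) / 0.044843 = -0.748858/0.044843 ≈ -16.7.

μ₀ = -16.7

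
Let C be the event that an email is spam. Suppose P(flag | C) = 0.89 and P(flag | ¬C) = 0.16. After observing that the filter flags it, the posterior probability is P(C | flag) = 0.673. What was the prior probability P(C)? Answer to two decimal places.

In odds form, posterior odds = prior odds × likelihood ratio, so prior odds = posterior odds ÷ LR.
Posterior odds = 0.673/(1−0.673) = 2.0581. LR = 0.89/0.16 = 5.5625.
Prior odds = 2.0581/5.5625 = 0.3700, so P(C) = 0.3700/(1+0.3700) ≈ 0.27.

P(C) = 0.27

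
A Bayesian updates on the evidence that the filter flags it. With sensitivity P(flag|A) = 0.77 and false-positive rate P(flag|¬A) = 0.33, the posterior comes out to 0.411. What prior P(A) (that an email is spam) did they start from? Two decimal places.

In odds form, posterior odds = prior odds × likelihood ratio, so prior odds = posterior odds ÷ LR.
Posterior odds = 0.411/(1−0.411) = 0.6978. LR = 0.77/0.33 = 2.3333.
Prior odds = 0.6978/2.3333 = 0.2991, so P(A) = 0.2991/(1+0.2991) ≈ 0.23.

P(A) = 0.23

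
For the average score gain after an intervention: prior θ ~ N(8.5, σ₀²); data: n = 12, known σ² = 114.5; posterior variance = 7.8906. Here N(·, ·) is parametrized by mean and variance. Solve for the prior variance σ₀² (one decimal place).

Posterior precision equals prior precision plus data precision: 1/σ_n² = 1/σ₀² + n/σ².
So 1/σ₀² = 1/7.8906 − 12/114.5 = 0.126733 − 0.104803 = 0.021930.
Hence σ₀² = 1/0.021930 ≈ 45.6.

σ₀² = 45.6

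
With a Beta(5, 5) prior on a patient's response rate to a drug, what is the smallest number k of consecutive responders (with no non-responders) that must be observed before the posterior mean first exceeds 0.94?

After k responders and 0 non-responders the posterior is Beta(5+k, 5), with mean (5+k)/(5+5+k).
Set (5+k)/(10+k) > 0.94 and solve: k > (0.94·10 − 5)/(1 − 0.94) = 73.333.
The smallest integer exceeding 73.333 is 74.

k = 74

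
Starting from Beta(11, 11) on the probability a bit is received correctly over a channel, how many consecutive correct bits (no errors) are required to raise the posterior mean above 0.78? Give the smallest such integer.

After k correct bits and 0 errors the posterior is Beta(11+k, 11), with mean (11+k)/(11+11+k).
Set (11+k)/(22+k) > 0.78 and solve: k > (0.78·22 − 11)/(1 − 0.78) = 28.000.
The smallest integer exceeding 28.000 is 29.

k = 29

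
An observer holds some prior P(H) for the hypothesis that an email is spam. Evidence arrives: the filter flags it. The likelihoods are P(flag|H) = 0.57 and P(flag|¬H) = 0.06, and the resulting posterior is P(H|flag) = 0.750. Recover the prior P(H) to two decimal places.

P(H) = 0.24

In odds form, posterior odds = prior odds × likelihood ratio, so prior odds = posterior odds ÷ LR.
Posterior odds = 0.750/(1−0.750) = 3.0000. LR = 0.57/0.06 = 9.5000.
Prior odds = 3.0000/9.5000 = 0.3158, so P(H) = 0.3158/(1+0.3158) ≈ 0.24.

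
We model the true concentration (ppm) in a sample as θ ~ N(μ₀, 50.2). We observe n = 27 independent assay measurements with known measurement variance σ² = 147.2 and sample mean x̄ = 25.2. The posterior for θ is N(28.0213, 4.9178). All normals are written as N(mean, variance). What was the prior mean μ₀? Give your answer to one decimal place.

μ₀ = 54.0

With known observation variance, the Normal–Normal posterior has precision τ_n = τ₀ + n/σ² and mean μ_n = (τ₀μ₀ + (n/σ²)x̄)/τ_n.
Here τ₀ = 1/50.2 = 0.019920 and τ_data = 27/147.2 = 0.183424, so τ_n = 0.203344.
Rearranging for μ₀: μ₀ = (μ_n·τ_n − τ_data·x̄)/τ₀ = (28.0213·0.203344 − 0.183424·25.2) / 0.019920 = 1.075678/0.019920 ≈ 54.0.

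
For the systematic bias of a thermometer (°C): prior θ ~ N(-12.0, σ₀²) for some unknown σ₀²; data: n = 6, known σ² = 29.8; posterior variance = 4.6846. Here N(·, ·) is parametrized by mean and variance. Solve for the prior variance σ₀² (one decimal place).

Posterior precision equals prior precision plus data precision: 1/σ_n² = 1/σ₀² + n/σ².
So 1/σ₀² = 1/4.6846 − 6/29.8 = 0.213465 − 0.201342 = 0.012123.
Hence σ₀² = 1/0.012123 ≈ 82.5.

σ₀² = 82.5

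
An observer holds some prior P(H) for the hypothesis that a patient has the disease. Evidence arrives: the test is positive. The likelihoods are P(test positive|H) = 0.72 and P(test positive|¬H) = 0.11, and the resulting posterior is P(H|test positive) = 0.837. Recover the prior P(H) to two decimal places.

P(H) = 0.44

Bayes' rule in odds form gives O(H|E) = O(H)·[P(E|H)/P(E|¬H)], hence O(H) = O(H|E)/LR.
Posterior odds = 0.837/(1−0.837) = 5.1350. LR = 0.72/0.11 = 6.5455.
Prior odds = 5.1350/6.5455 = 0.7845, so P(H) = 0.7845/(1+0.7845) ≈ 0.44.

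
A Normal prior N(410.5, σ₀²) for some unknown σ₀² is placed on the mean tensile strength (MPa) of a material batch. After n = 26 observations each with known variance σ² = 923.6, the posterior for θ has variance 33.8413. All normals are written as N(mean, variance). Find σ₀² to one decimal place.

For the Normal–Normal model with known σ², precisions add: τ_n = τ₀ + n/σ².
So 1/σ₀² = 1/33.8413 − 26/923.6 = 0.029550 − 0.028151 = 0.001399.
Hence σ₀² = 1/0.001399 ≈ 714.8.

σ₀² = 714.8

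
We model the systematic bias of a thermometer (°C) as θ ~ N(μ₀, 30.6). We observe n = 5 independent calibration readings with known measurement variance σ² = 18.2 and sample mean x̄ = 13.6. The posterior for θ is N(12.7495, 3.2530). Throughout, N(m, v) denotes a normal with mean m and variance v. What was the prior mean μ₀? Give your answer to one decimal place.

With known observation variance, the Normal–Normal posterior has precision τ_n = τ₀ + n/σ² and mean μ_n = (τ₀μ₀ + (n/σ²)x̄)/τ_n.
Here τ₀ = 1/30.6 = 0.032680 and τ_data = 5/18.2 = 0.274725, so τ_n = 0.307405.
Rearranging for μ₀: μ₀ = (μ_n·τ_n − τ_data·x̄)/τ₀ = (12.7495·0.307405 − 0.274725·13.6) / 0.032680 = 0.183000/0.032680 ≈ 5.6.

μ₀ = 5.6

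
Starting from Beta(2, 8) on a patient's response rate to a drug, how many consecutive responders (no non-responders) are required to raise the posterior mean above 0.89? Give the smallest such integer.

k = 63

After k responders and 0 non-responders the posterior is Beta(2+k, 8), with mean (2+k)/(2+8+k).
Set (2+k)/(10+k) > 0.89 and solve: k > (0.89·10 − 2)/(1 − 0.89) = 62.727.
The smallest integer exceeding 62.727 is 63, and checking k=63: (65)/(73) = 0.8904 > 0.89.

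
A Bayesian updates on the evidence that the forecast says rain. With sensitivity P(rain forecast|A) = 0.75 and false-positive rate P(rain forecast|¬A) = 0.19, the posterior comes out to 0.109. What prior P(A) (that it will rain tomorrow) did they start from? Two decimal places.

P(A) = 0.03

In odds form, posterior odds = prior odds × likelihood ratio, so prior odds = posterior odds ÷ LR.
Posterior odds = 0.109/(1−0.109) = 0.1223. LR = 0.75/0.19 = 3.9474.
Prior odds = 0.1223/3.9474 = 0.0310, so P(A) = 0.0310/(1+0.0310) ≈ 0.03.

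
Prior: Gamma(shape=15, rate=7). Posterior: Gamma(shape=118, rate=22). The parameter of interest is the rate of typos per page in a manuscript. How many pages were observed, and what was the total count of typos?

n = 15 pages with total 103 typos

A Gamma(α, β) prior (rate parametrization) on a Poisson rate with n observations summing to S gives posterior Gamma(α+S, β+n).
Matching: Σxᵢ = 118 − 15 = 103 and n = 22 − 7 = 15.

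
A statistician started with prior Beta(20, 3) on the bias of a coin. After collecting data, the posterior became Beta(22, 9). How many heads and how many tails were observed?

2 heads and 6 tails

Beta is conjugate to the binomial likelihood: posterior = Beta(a+s, b+f).
Match parameters: s=22−20=2, f=9−3=6.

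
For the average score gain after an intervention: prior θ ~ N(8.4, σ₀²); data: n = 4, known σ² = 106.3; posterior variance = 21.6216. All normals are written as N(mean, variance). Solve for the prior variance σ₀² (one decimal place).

Posterior precision equals prior precision plus data precision: 1/σ_n² = 1/σ₀² + n/σ².
So 1/σ₀² = 1/21.6216 − 4/106.3 = 0.046250 − 0.037629 = 0.008621.
Hence σ₀² = 1/0.008621 ≈ 116.0.

σ₀² = 116.0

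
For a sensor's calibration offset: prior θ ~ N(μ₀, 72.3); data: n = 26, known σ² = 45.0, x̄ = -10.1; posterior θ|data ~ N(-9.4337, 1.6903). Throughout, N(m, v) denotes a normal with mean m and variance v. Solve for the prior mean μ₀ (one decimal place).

μ₀ = 18.4

With known observation variance, the Normal–Normal posterior has precision τ_n = τ₀ + n/σ² and mean μ_n = (τ₀μ₀ + (n/σ²)x̄)/τ_n.
Here τ₀ = 1/72.3 = 0.013831 and τ_data = 26/45.0 = 0.577778, so τ_n = 0.591609.
Rearranging for μ₀: μ₀ = (μ_n·τ_n − τ_data·x̄)/τ₀ = (-9.4337·0.591609 − 0.577778·-10.1) / 0.013831 = 0.254496/0.013831 ≈ 18.4.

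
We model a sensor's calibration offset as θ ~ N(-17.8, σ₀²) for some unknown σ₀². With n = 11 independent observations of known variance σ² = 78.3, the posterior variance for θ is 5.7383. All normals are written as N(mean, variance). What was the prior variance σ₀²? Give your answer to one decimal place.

σ₀² = 29.6

Posterior precision equals prior precision plus data precision: 1/σ_n² = 1/σ₀² + n/σ².
So 1/σ₀² = 1/5.7383 − 11/78.3 = 0.174268 − 0.140485 = 0.033783.
Hence σ₀² = 1/0.033783 ≈ 29.6.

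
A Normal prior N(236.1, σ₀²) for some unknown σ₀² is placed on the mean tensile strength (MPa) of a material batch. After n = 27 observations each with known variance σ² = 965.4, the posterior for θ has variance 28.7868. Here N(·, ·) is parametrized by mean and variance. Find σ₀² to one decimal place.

For the Normal–Normal model with known σ², precisions add: τ_n = τ₀ + n/σ².
So 1/σ₀² = 1/28.7868 − 27/965.4 = 0.034738 − 0.027968 = 0.006770.
Hence σ₀² = 1/0.006770 ≈ 147.7.

σ₀² = 147.7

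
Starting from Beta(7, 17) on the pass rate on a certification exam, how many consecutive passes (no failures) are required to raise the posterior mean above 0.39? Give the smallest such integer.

After k passes and 0 failures the posterior is Beta(7+k, 17), with mean (7+k)/(7+17+k).
Set (7+k)/(24+k) > 0.39 and solve: k > (0.39·24 − 7)/(1 − 0.39) = 3.869.
The smallest integer exceeding 3.869 is 4.

k = 4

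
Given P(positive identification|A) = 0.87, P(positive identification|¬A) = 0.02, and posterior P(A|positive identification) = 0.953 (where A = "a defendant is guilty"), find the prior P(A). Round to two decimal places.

P(A) = 0.32

Bayes' rule in odds form gives O(A|E) = O(A)·[P(E|A)/P(E|¬A)], hence O(A) = O(A|E)/LR.
Posterior odds = 0.953/(1−0.953) = 20.2766. LR = 0.87/0.02 = 43.5000.
Prior odds = 20.2766/43.5000 = 0.4661, so P(A) = 0.4661/(1+0.4661) ≈ 0.32.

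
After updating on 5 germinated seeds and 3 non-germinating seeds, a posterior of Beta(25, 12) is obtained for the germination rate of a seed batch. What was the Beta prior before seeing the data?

A Beta(α, β) prior with s successes and f failures in binomial data gives a Beta(α+s, β+f) posterior.
Subtract the data counts: 25−5=20, 12−3=9.

Beta(20, 9)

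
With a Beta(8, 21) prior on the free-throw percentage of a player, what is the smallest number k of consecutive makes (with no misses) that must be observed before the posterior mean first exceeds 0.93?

After k makes and 0 misses the posterior is Beta(8+k, 21), with mean (8+k)/(8+21+k).
Set (8+k)/(29+k) > 0.93 and solve: k > (0.93·29 − 8)/(1 − 0.93) = 271.000.
The smallest integer exceeding 271.000 is 272, and checking k=272: (280)/(301) = 0.9302 > 0.93.

k = 272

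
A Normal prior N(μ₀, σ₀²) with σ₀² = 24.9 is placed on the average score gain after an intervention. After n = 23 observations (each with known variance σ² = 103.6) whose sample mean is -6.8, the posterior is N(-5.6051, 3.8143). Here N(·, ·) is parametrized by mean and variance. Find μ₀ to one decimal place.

μ₀ = 1.0

With known observation variance, the Normal–Normal posterior has precision τ_n = τ₀ + n/σ² and mean μ_n = (τ₀μ₀ + (n/σ²)x̄)/τ_n.
Here τ₀ = 1/24.9 = 0.040161 and τ_data = 23/103.6 = 0.222008, so τ_n = 0.262169.
Rearranging for μ₀: μ₀ = (μ_n·τ_n − τ_data·x̄)/τ₀ = (-5.6051·0.262169 − 0.222008·-6.8) / 0.040161 = 0.040171/0.040161 ≈ 1.0.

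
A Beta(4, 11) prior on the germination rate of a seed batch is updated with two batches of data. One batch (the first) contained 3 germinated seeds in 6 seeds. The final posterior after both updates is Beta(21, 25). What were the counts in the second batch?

Sequential conjugate updates are equivalent to a single update on the pooled data, so total successes = posterior α − prior α and total failures = posterior β − prior β.
Total across both batches: 21−4=17 germinated seeds, 25−11=14 non-germinating seeds.
Subtract the first batch: 17−3=14 germinated seeds and 14−3=11 non-germinating seeds.

14 germinated seeds and 11 non-germinating seeds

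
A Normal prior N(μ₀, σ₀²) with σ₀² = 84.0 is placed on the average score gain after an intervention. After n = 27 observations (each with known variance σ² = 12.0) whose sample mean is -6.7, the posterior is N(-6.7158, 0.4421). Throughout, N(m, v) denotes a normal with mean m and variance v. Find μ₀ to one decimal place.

μ₀ = -9.7

The posterior mean is a precision-weighted average: μ_n = (τ₀μ₀ + τ_data·x̄)/(τ₀+τ_data), with τ₀=1/σ₀² and τ_data=n/σ².
Here τ₀ = 1/84.0 = 0.011905 and τ_data = 27/12.0 = 2.250000, so τ_n = 2.261905.
Rearranging for μ₀: μ₀ = (μ_n·τ_n − τ_data·x̄)/τ₀ = (-6.7158·2.261905 − 2.250000·-6.7) / 0.011905 = -0.115502/0.011905 ≈ -9.7.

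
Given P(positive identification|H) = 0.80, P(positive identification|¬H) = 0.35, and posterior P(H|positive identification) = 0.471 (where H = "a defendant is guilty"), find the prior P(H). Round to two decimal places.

Bayes' rule in odds form gives O(H|E) = O(H)·[P(E|H)/P(E|¬H)], hence O(H) = O(H|E)/LR.
Posterior odds = 0.471/(1−0.471) = 0.8904. LR = 0.80/0.35 = 2.2857.
Prior odds = 0.8904/2.2857 = 0.3896, so P(H) = 0.3896/(1+0.3896) ≈ 0.28.

P(H) = 0.28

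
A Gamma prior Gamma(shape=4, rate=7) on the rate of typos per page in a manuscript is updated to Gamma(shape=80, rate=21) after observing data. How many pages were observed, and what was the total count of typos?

n = 14 pages with total 76 typos

A Gamma(α, β) prior (rate parametrization) on a Poisson rate with n observations summing to S gives posterior Gamma(α+S, β+n).
Matching: Σxᵢ = 80 − 4 = 76 and n = 21 − 7 = 14.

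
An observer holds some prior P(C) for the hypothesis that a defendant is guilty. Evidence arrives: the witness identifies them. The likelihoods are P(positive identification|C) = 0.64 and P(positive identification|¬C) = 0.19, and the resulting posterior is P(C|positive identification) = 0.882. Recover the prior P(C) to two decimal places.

P(C) = 0.69

Bayes' rule in odds form gives O(C|E) = O(C)·[P(E|C)/P(E|¬C)], hence O(C) = O(C|E)/LR.
Posterior odds = 0.882/(1−0.882) = 7.4746. LR = 0.64/0.19 = 3.3684.
Prior odds = 7.4746/3.3684 = 2.2190, so P(C) = 2.2190/(1+2.2190) ≈ 0.69.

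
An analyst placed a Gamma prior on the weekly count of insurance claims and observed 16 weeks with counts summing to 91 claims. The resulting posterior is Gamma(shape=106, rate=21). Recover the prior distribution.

Gamma–Poisson conjugacy: posterior shape = α + Σxᵢ, posterior rate = β + n.
So α = 106 − 91 = 15 and β = 21 − 16 = 5.

Gamma(shape=15, rate=5)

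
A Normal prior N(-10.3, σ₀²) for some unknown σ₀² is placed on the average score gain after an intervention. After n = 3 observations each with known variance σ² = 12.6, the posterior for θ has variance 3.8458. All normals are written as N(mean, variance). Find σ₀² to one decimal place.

Posterior precision equals prior precision plus data precision: 1/σ_n² = 1/σ₀² + n/σ².
So 1/σ₀² = 1/3.8458 − 3/12.6 = 0.260024 − 0.238095 = 0.021929.
Hence σ₀² = 1/0.021929 ≈ 45.6.

σ₀² = 45.6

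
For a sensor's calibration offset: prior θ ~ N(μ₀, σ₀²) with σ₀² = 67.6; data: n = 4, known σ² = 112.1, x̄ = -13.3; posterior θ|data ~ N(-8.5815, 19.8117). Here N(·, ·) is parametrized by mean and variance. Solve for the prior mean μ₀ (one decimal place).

μ₀ = 2.8

With known observation variance, the Normal–Normal posterior has precision τ_n = τ₀ + n/σ² and mean μ_n = (τ₀μ₀ + (n/σ²)x̄)/τ_n.
Here τ₀ = 1/67.6 = 0.014793 and τ_data = 4/112.1 = 0.035682, so τ_n = 0.050475.
Rearranging for μ₀: μ₀ = (μ_n·τ_n − τ_data·x̄)/τ₀ = (-8.5815·0.050475 − 0.035682·-13.3) / 0.014793 = 0.041419/0.014793 ≈ 2.8.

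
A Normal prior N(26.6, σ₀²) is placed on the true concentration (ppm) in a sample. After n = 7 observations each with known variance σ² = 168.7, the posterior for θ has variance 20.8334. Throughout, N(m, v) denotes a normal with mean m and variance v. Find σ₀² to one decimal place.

σ₀² = 153.7

For the Normal–Normal model with known σ², precisions add: τ_n = τ₀ + n/σ².
So 1/σ₀² = 1/20.8334 − 7/168.7 = 0.048000 − 0.041494 = 0.006506.
Hence σ₀² = 1/0.006506 ≈ 153.7.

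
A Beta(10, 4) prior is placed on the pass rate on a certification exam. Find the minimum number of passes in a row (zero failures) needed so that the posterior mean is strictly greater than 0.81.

After k passes and 0 failures the posterior is Beta(10+k, 4), with mean (10+k)/(10+4+k).
Set (10+k)/(14+k) > 0.81 and solve: k > (0.81·14 − 10)/(1 − 0.81) = 7.053.
The smallest integer exceeding 7.053 is 8.

k = 8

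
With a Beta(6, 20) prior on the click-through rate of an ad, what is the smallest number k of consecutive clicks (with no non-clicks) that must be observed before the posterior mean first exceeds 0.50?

After k clicks and 0 non-clicks the posterior is Beta(6+k, 20), with mean (6+k)/(6+20+k).
Set (6+k)/(26+k) > 0.50 and solve: k > (0.50·26 − 6)/(1 − 0.50) = 14.000.
The smallest integer exceeding 14.000 is 15.

k = 15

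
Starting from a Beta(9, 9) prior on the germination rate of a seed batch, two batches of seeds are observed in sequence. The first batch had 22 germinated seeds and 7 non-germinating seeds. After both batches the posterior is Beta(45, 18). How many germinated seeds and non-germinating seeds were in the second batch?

14 germinated seeds and 2 non-germinating seeds

Because Beta–binomial updating is additive in the counts, the combined data contributed (α_post−α_prior, β_post−β_prior) successes and failures.
Total across both batches: 45−9=36 germinated seeds, 18−9=9 non-germinating seeds.
Subtract the first batch: 36−22=14 germinated seeds and 9−7=2 non-germinating seeds.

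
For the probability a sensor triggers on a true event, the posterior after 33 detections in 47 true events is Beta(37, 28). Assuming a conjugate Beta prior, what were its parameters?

A Beta(a, b) prior with s successes and f failures in binomial data gives a Beta(a+s, b+f) posterior.
Subtract the data counts: 37−33=4, 28−14=14.

Beta(4, 14)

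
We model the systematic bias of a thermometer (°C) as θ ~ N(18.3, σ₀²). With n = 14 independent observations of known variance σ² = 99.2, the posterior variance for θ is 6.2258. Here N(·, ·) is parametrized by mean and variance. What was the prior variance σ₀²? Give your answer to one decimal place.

Posterior precision equals prior precision plus data precision: 1/σ_n² = 1/σ₀² + n/σ².
So 1/σ₀² = 1/6.2258 − 14/99.2 = 0.160622 − 0.141129 = 0.019493.
Hence σ₀² = 1/0.019493 ≈ 51.3.

σ₀² = 51.3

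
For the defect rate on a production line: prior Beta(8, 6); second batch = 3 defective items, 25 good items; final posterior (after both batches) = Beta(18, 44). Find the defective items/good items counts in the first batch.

Sequential conjugate updates are equivalent to a single update on the pooled data, so total successes = posterior α − prior α and total failures = posterior β − prior β.
Total across both batches: 18−8=10 defective items, 44−6=38 good items.
Subtract the second batch: 10−3=7 defective items and 38−25=13 good items.

7 defective items and 13 good items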